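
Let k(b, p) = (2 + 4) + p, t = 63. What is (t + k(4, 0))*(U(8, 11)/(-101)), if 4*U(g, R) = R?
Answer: -759/404 ≈ -1.8787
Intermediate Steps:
U(g, R) = R/4
k(b, p) = 6 + p
(t + k(4, 0))*(U(8, 11)/(-101)) = (63 + (6 + 0))*(((1/4)*11)/(-101)) = (63 + 6)*((11/4)*(-1/101)) = 69*(-11/404) = -759/404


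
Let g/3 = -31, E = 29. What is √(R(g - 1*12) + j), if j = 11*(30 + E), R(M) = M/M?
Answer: 5*√26 ≈ 25.495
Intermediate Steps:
g = -93 (g = 3*(-31) = -93)
R(M) = 1
j = 649 (j = 11*(30 + 29) = 11*59 = 649)
√(R(g - 1*12) + j) = √(1 + 649) = √650 = 5*√26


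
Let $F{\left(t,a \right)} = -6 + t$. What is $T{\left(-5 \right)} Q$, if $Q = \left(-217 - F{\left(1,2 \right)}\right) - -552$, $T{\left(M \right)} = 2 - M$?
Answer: $2380$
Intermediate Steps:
$Q = 340$ ($Q = \left(-217 - \left(-6 + 1\right)\right) - -552 = \left(-217 - -5\right) + 552 = \left(-217 + 5\right) + 552 = -212 + 552 = 340$)
$T{\left(-5 \right)} Q = \left(2 - -5\right) 340 = \left(2 + 5\right) 340 = 7 \cdot 340 = 2380$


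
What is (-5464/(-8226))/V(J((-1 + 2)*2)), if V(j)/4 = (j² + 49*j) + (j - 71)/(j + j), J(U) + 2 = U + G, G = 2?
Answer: 2732/1394307 ≈ 0.0019594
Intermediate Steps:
J(U) = U (J(U) = -2 + (U + 2) = -2 + (2 + U) = U)
V(j) = 4*j² + 196*j + 2*(-71 + j)/j (V(j) = 4*((j² + 49*j) + (j - 71)/(j + j)) = 4*((j² + 49*j) + (-71 + j)/((2*j))) = 4*((j² + 49*j) + (-71 + j)*(1/(2*j))) = 4*((j² + 49*j) + (-71 + j)/(2*j)) = 4*(j² + 49*j + (-71 + j)/(2*j)) = 4*j² + 196*j + 2*(-71 + j)/j)
(-5464/(-8226))/V(J((-1 + 2)*2)) = (-5464/(-8226))/(2 - 142*1/(2*(-1 + 2)) + 4*((-1 + 2)*2)² + 196*((-1 + 2)*2)) = (-5464*(-1/8226))/(2 - 142/(1*2) + 4*(1*2)² + 196*(1*2)) = 2732/(4113*(2 - 142/2 + 4*2² + 196*2)) = 2732/(4113*(2 - 142*½ + 4*4 + 392)) = 2732/(4113*(2 - 71 + 16 + 392)) = (2732/4113)/339 = (2732/4113)*(1/339) = 2732/1394307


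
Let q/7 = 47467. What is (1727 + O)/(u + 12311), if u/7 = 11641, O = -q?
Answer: -165271/46899 ≈ -3.5240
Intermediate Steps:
q = 332269 (q = 7*47467 = 332269)
O = -332269 (O = -1*332269 = -332269)
u = 81487 (u = 7*11641 = 81487)
(1727 + O)/(u + 12311) = (1727 - 332269)/(81487 + 12311) = -330542/93798 = -330542*1/93798 = -165271/46899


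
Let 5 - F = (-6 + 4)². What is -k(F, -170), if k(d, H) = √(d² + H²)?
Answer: -√28901 ≈ -170.00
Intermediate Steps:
F = 1 (F = 5 - (-6 + 4)² = 5 - 1*(-2)² = 5 - 1*4 = 5 - 4 = 1)
k(d, H) = √(H² + d²)
-k(F, -170) = -√((-170)² + 1²) = -√(28900 + 1) = -√28901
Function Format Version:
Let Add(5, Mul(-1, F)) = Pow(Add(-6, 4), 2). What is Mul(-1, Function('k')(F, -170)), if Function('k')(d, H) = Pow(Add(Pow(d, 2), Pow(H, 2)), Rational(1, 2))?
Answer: Mul(-1, Pow(28901, Rational(1, 2))) ≈ -170.00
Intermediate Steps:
F = 1 (F = Add(5, Mul(-1, Pow(Add(-6, 4), 2))) = Add(5, Mul(-1, Pow(-2, 2))) = Add(5, Mul(-1, 4)) = Add(5, -4) = 1)
Function('k')(d, H) = Pow(Add(Pow(H, 2), Pow(d, 2)), Rational(1, 2))
Mul(-1, Function('k')(F, -170)) = Mul(-1, Pow(Add(Pow(-170, 2), Pow(1, 2)), Rational(1, 2))) = Mul(-1, Pow(Add(28900, 1), Rational(1, 2))) = Mul(-1, Pow(28901, Rational(1, 2)))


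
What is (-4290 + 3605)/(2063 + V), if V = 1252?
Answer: -137/663 ≈ -0.20664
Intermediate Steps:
(-4290 + 3605)/(2063 + V) = (-4290 + 3605)/(2063 + 1252) = -685/3315 = -685*1/3315 = -137/663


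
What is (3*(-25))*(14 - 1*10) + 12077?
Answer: 11777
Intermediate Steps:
(3*(-25))*(14 - 1*10) + 12077 = -75*(14 - 10) + 12077 = -75*4 + 12077 = -300 + 12077 = 11777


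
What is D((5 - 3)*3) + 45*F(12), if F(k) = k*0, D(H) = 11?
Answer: 11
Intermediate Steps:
F(k) = 0
D((5 - 3)*3) + 45*F(12) = 11 + 45*0 = 11 + 0 = 11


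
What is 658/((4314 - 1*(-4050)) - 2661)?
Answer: 658/5703 ≈ 0.11538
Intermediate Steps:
658/((4314 - 1*(-4050)) - 2661) = 658/((4314 + 4050) - 2661) = 658/(8364 - 2661) = 658/5703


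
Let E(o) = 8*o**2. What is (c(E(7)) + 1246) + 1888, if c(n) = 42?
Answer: 3176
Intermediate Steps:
(c(E(7)) + 1246) + 1888 = (42 + 1246) + 1888 = 1288 + 1888 = 3176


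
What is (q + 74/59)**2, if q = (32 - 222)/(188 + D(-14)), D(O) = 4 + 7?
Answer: 12362256/137851081 ≈ 0.089678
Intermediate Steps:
D(O) = 11
q = -190/199 (q = (32 - 222)/(188 + 11) = -190/199 ≈ -0.95477)
(q + 74/59)**2 = (-190/199 + 74/59)**2 = (3516/11741)**2 = 12362256/137851081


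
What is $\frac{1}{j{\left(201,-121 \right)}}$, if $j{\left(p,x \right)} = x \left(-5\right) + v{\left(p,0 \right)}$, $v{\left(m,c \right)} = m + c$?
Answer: $\frac{1}{806} \approx 0.0012407$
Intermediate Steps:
$v{\left(m,c \right)} = c + m$
$j{\left(p,x \right)} = p - 5 x$ ($j{\left(p,x \right)} = x \left(-5\right) + \left(0 + p\right) = - 5 x + p = p - 5 x$)
$\frac{1}{j{\left(201,-121 \right)}} = \frac{1}{201 - -605} = \frac{1}{201 + 605} = \frac{1}{806}$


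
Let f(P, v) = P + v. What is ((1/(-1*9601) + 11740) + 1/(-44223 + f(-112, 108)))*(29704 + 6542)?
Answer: 180689172678343392/424623427 ≈ 4.2553e+8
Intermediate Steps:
((1/(-1*9601) + 11740) + 1/(-44223 + f(-112, 108)))*(29704 + 6542) = ((1/(-1*9601) + 11740) + 1/(-44223 + (-112 + 108)))*(29704 + 6542) = ((1/(-9601) + 11740) + 1/(-44223 - 4))*36246 = ((-1/9601 + 11740) + 1/(-44227))*36246 = (112715739/9601 - 1/44227)*36246 = (4985078979152/424623427)*36246 = 180689172678343392/424623427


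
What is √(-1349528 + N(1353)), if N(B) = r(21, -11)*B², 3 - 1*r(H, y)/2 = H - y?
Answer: 5*I*√4300994 ≈ 10369.0*I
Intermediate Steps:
r(H, y) = 6 - 2*H + 2*y (r(H, y) = 6 - 2*(H - y) = 6 + (-2*H + 2*y) = 6 - 2*H + 2*y)
N(B) = -58*B² (N(B) = (6 - 2*21 + 2*(-11))*B² = (6 - 42 - 22)*B² = -58*B²)
√(-1349528 + N(1353)) = √(-1349528 - 58*1353²) = √(-1349528 - 58*1830609) = √(-1349528 - 106175322) = √(-107524850) = 5*I*√4300994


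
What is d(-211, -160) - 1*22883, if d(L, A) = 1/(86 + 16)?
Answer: -2334065/102 ≈ -22883.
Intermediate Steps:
d(L, A) = 1/102
d(-211, -160) - 1*22883 = 1/102 - 1*22883 = 1/102 - 22883 = -2334065/102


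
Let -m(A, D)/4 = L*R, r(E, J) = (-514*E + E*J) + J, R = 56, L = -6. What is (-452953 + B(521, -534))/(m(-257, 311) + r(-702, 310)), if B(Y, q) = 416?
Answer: -452537/144862 ≈ -3.1239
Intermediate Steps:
r(E, J) = J - 514*E + E*J
m(A, D) = 1344 (m(A, D) = -(-24)*56 = -4*(-336) = 1344)
(-452953 + B(521, -534))/(m(-257, 311) + r(-702, 310)) = (-452953 + 416)/(1344 + (310 - 514*(-702) - 702*310)) = -452537/(1344 + (310 + 360828 - 217620)) = -452537/(1344 + 143518) = -452537/144862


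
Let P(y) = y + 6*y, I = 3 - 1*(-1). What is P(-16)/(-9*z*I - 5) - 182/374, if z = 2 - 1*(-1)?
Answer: 10661/21131 ≈ 0.50452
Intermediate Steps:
z = 3 (z = 2 + 1 = 3)
I = 4 (I = 3 + 1 = 4)
P(y) = 7*y
P(-16)/(-9*z*I - 5) - 182/374 = (7*(-16))/(-27*4 - 5) - 182/374 = -112/(-9*12 - 5) - 182*1/374 = -112/(-108 - 5) - 91/187 = -112/(-113) - 91/187 = -112*(-1/113) - 91/187 = 112/113 - 91/187 = 10661/21131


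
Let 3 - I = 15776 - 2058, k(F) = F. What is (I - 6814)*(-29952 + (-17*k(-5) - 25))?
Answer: 613652868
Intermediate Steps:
I = -13715 (I = 3 - (15776 - 2058) = 3 - 1*13718 = 3 - 13718 = -13715)
(I - 6814)*(-29952 + (-17*k(-5) - 25)) = (-13715 - 6814)*(-29952 + (-17*(-5) - 25)) = -20529*(-29952 + (85 - 25)) = -20529*(-29952 + 60) = -20529*(-29892) = 613652868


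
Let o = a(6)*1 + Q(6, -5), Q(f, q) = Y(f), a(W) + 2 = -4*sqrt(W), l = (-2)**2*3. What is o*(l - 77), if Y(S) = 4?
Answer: -130 + 260*sqrt(6) ≈ 506.87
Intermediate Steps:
l = 12 (l = 4*3 = 12)
a(W) = -2 - 4*sqrt(W)
Q(f, q) = 4
o = 2 - 4*sqrt(6) (o = (-2 - 4*sqrt(6))*1 + 4 = (-2 - 4*sqrt(6)) + 4 = 2 - 4*sqrt(6) ≈ -7.7980)
o*(l - 77) = (2 - 4*sqrt(6))*(12 - 77) = (2 - 4*sqrt(6))*(-65) = -130 + 260*sqrt(6)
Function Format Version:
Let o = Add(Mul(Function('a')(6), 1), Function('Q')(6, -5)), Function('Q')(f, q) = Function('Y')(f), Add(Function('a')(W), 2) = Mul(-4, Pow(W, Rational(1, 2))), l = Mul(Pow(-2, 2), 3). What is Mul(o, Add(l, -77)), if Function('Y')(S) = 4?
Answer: Add(-130, Mul(260, Pow(6, Rational(1, 2)))) ≈ 506.87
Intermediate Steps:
l = 12 (l = Mul(4, 3) = 12)
Function('a')(W) = Add(-2, Mul(-4, Pow(W, Rational(1, 2))))
Function('Q')(f, q) = 4
o = Add(2, Mul(-4, Pow(6, Rational(1, 2)))) (o = Add(Mul(Add(-2, Mul(-4, Pow(6, Rational(1, 2)))), 1), 4) = Add(Add(-2, Mul(-4, Pow(6, Rational(1, 2)))), 4) = Add(2, Mul(-4, Pow(6, Rational(1, 2)))) ≈ -7.7980)
Mul(o, Add(l, -77)) = Mul(Add(2, Mul(-4, Pow(6, Rational(1, 2)))), Add(12, -77)) = Mul(Add(2, Mul(-4, Pow(6, Rational(1, 2)))), -65) = Add(-130, Mul(260, Pow(6, Rational(1, 2))))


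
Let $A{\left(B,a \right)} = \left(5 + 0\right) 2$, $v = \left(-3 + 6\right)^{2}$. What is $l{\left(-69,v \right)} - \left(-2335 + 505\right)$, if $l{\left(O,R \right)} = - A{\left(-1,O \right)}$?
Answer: $1820$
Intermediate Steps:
$v = 9$ ($v = 3^{2} = 9$)
$A{\left(B,a \right)} = 10$ ($A{\left(B,a \right)} = 5 \cdot 2 = 10$)
$l{\left(O,R \right)} = -10$ ($l{\left(O,R \right)} = \left(-1\right) 10 = -10$)
$l{\left(-69,v \right)} - \left(-2335 + 505\right) = -10 - \left(-2335 + 505\right) = -10 - -1830 = -10 + 1830 = 1820$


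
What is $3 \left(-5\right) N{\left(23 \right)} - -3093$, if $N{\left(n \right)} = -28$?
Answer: $3513$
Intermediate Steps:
$3 \left(-5\right) N{\left(23 \right)} - -3093 = 3 \left(-5\right) \left(-28\right) - -3093 = \left(-15\right) \left(-28\right) + 3093 = 420 + 3093 = 3513$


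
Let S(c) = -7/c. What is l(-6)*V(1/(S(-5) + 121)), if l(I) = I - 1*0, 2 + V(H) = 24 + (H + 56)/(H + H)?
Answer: -103491/5 ≈ -20698.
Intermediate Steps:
V(H) = 22 + (56 + H)/(2*H) (V(H) = -2 + (24 + (H + 56)/(H + H)) = -2 + (24 + (56 + H)/((2*H))) = -2 + (24 + (56 + H)*(1/(2*H))) = -2 + (24 + (56 + H)/(2*H)) = 22 + (56 + H)/(2*H))
l(I) = I (l(I) = I + 0 = I)
l(-6)*V(1/(S(-5) + 121)) = -6*(45/2 + 28/(1/(-7/(-5) + 121))) = -6*(45/2 + 28/(1/(-7*(-⅕) + 121))) = -6*(45/2 + 28/(1/(7/5 + 121))) = -6*(45/2 + 28/(1/(612/5))) = -6*(45/2 + 28/(5/612)) = -6*(45/2 + 28*(612/5)) = -6*(45/2 + 17136/5) = -6*34497/10 = -103491/5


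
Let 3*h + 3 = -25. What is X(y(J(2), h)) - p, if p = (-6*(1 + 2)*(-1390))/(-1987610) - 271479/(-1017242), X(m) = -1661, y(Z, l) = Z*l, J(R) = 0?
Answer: -335885744024117/202188037162 ≈ -1661.3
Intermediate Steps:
h = -28/3 (h = -1 + (⅓)*(-25) = -1 - 25/3 = -28/3 ≈ -9.3333)
p = 51414298035/202188037162 (p = (-6*3*(-1390))*(-1/1987610) - 271479*(-1/1017242) = -18*(-1390)*(-1/1987610) + 271479/1017242 = 25020*(-1/1987610) + 271479/1017242 = -2502/198761 + 271479/1017242 = 51414298035/202188037162 ≈ 0.25429)
X(y(J(2), h)) - p = -1661 - 1*51414298035/202188037162 = -1661 - 51414298035/202188037162 = -335885744024117/202188037162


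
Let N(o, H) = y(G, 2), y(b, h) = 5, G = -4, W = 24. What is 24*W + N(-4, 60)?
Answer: 581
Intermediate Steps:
N(o, H) = 5
24*W + N(-4, 60) = 24*24 + 5 = 576 + 5 = 581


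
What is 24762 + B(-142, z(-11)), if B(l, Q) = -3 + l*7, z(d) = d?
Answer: 23765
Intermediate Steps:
B(l, Q) = -3 + 7*l
24762 + B(-142, z(-11)) = 24762 + (-3 + 7*(-142)) = 24762 + (-3 - 994) = 24762 - 997 = 23765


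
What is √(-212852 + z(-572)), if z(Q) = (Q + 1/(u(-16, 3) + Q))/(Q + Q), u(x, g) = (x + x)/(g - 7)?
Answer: I*√5538179009975898/161304 ≈ 461.36*I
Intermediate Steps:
u(x, g) = 2*x/(-7 + g) (u(x, g) = (2*x)/(-7 + g) = 2*x/(-7 + g))
z(Q) = (Q + 1/(8 + Q))/(2*Q) (z(Q) = (Q + 1/(2*(-16)/(-7 + 3) + Q))/(Q + Q) = (Q + 1/(2*(-16)/(-4) + Q))/((2*Q)) = (Q + 1/(2*(-16)*(-¼) + Q))*(1/(2*Q)) = (Q + 1/(8 + Q))*(1/(2*Q)) = (Q + 1/(8 + Q))/(2*Q))
√(-212852 + z(-572)) = √(-212852 + (½)*(1 + (-572)² + 8*(-572))/(-572*(8 - 572))) = √(-212852 + (½)*(-1/572)*(1 + 327184 - 4576)/(-564)) = √(-212852 + (½)*(-1/572)*(-1/564)*322609) = √(-212852 + 322609/645216) = √(-137335193423/645216) = I*√5538179009975898/161304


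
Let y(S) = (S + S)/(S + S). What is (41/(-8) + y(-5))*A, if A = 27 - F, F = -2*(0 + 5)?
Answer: -1221/8 ≈ -152.63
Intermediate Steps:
y(S) = 1 (y(S) = (2*S)/((2*S)) = (2*S)*(1/(2*S)) = 1)
F = -10 (F = -2*5 = -10)
A = 37 (A = 27 - 1*(-10) = 27 + 10 = 37)
(41/(-8) + y(-5))*A = (41/(-8) + 1)*37 = (41*(-⅛) + 1)*37 = (-41/8 + 1)*37 = -33/8*37 = -1221/8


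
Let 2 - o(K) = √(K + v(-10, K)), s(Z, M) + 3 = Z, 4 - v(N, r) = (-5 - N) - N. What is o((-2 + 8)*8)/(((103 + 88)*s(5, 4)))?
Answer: 1/191 - √37/382 ≈ -0.010688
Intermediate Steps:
v(N, r) = 9 + 2*N (v(N, r) = 4 - ((-5 - N) - N) = 4 - (-5 - 2*N) = 4 + (5 + 2*N) = 9 + 2*N)
s(Z, M) = -3 + Z
o(K) = 2 - √(-11 + K) (o(K) = 2 - √(K + (9 + 2*(-10))) = 2 - √(K + (9 - 20)) = 2 - √(K - 11) = 2 - √(-11 + K))
o((-2 + 8)*8)/(((103 + 88)*s(5, 4))) = (2 - √(-11 + (-2 + 8)*8))/(((103 + 88)*(-3 + 5))) = (2 - √(-11 + 6*8))/((191*2)) = (2 - √(-11 + 48))/382 = (2 - √37)*(1/382) = 1/191 - √37/382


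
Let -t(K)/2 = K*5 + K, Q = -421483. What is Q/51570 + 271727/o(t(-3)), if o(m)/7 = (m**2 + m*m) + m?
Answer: 347742229/52704540 ≈ 6.5980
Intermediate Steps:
t(K) = -12*K (t(K) = -2*(K*5 + K) = -2*(5*K + K) = -12*K)
o(m) = 7*m + 14*m**2 (o(m) = 7*((m**2 + m*m) + m) = 7*((m**2 + m**2) + m) = 7*(2*m**2 + m) = 7*(m + 2*m**2) = 7*m + 14*m**2)
Q/51570 + 271727/o(t(-3)) = -421483/51570 + 271727/((7*(-12*(-3))*(1 + 2*(-12*(-3))))) = -421483*1/51570 + 271727/((7*36*(1 + 2*36))) = -421483/51570 + 271727/((7*36*(1 + 72))) = -421483/51570 + 271727/((7*36*73)) = -421483/51570 + 271727/18396 = 347742229/52704540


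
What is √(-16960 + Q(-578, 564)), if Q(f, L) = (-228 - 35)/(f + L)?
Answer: 57*I*√1022/14 ≈ 130.16*I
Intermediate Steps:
Q(f, L) = -263/(L + f)
√(-16960 + Q(-578, 564)) = √(-16960 - 263/(564 - 578)) = √(-16960 - 263/(-14)) = √(-16960 - 263*(-1/14)) = √(-16960 + 263/14) = √(-237177/14) = 57*I*√1022/14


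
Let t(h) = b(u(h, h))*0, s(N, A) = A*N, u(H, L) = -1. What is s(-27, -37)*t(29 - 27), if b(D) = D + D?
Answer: 0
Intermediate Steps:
b(D) = 2*D
t(h) = 0 (t(h) = (2*(-1))*0 = -2*0 = 0)
s(-27, -37)*t(29 - 27) = -37*(-27)*0 = 999*0 = 0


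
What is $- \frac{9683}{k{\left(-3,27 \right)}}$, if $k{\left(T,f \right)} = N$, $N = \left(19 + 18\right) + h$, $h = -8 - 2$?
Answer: $- \frac{9683}{27} \approx -358.63$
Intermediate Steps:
$h = -10$ ($h = -8 - 2 = -10$)
$N = 27$ ($N = \left(19 + 18\right) - 10 = 37 - 10 = 27$)
$k{\left(T,f \right)} = 27$
$- \frac{9683}{k{\left(-3,27 \right)}} = - \frac{9683}{27}$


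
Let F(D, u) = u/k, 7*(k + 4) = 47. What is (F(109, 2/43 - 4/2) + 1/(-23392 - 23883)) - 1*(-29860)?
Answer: 1153275136983/38623675 ≈ 29859.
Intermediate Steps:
k = 19/7 (k = -4 + (⅐)*47 = -4 + 47/7 = 19/7 ≈ 2.7143)
F(D, u) = 7*u/19 (F(D, u) = u/(19/7) = u*(7/19) = 7*u/19)
(F(109, 2/43 - 4/2) + 1/(-23392 - 23883)) - 1*(-29860) = (7*(2/43 - 4/2)/19 + 1/(-23392 - 23883)) - 1*(-29860) = (7*(2*(1/43) - 4*½)/19 + 1/(-47275)) + 29860 = (7*(2/43 - 2)/19 - 1/47275) + 29860 = ((7/19)*(-84/43) - 1/47275) + 29860 = (-588/817 - 1/47275) + 29860 = -27798517/38623675 + 29860 = 1153275136983/38623675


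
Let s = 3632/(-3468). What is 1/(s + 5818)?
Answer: 867/5043298 ≈ 0.00017191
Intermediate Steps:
s = -908/867 (s = 3632*(-1/3468) = -908/867 ≈ -1.0473)
1/(s + 5818) = 1/(-908/867 + 5818) = 1/(5043298/867) = 867/5043298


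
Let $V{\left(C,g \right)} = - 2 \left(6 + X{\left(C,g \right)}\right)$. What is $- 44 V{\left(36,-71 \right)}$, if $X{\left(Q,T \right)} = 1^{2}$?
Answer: $616$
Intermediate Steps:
$X{\left(Q,T \right)} = 1$
$V{\left(C,g \right)} = -14$ ($V{\left(C,g \right)} = - 2 \left(6 + 1\right) = \left(-2\right) 7 = -14$)
$- 44 V{\left(36,-71 \right)} = \left(-44\right) \left(-14\right) = 616$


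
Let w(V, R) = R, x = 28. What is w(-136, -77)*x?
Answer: -2156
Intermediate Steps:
w(-136, -77)*x = -77*28 = -2156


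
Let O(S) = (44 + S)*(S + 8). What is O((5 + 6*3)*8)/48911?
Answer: 43776/48911 ≈ 0.89501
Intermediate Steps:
O(S) = (8 + S)*(44 + S) (O(S) = (44 + S)*(8 + S) = (8 + S)*(44 + S))
O((5 + 6*3)*8)/48911 = (352 + ((5 + 6*3)*8)**2 + 52*((5 + 6*3)*8))/48911 = (352 + ((5 + 18)*8)**2 + 52*((5 + 18)*8))*(1/48911) = (352 + (23*8)**2 + 52*(23*8))*(1/48911) = (352 + 184**2 + 52*184)*(1/48911) = (352 + 33856 + 9568)*(1/48911) = 43776*(1/48911) = 43776/48911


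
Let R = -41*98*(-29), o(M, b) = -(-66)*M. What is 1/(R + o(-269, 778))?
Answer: 1/98768 ≈ 1.0125e-5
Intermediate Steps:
o(M, b) = 66*M
R = 116522 (R = -4018*(-29) = 116522)
1/(R + o(-269, 778)) = 1/(116522 + 66*(-269)) = 1/(116522 - 17754) = 1/98768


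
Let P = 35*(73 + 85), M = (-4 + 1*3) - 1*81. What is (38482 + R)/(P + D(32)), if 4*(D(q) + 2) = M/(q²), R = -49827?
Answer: -23234560/11321303 ≈ -2.0523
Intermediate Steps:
M = -82 (M = (-4 + 3) - 81 = -1 - 81 = -82)
P = 5530 (P = 35*158 = 5530)
D(q) = -2 - 41/(2*q²) (D(q) = -2 + (-82/q²)/4 = -2 - 41/(2*q²))
(38482 + R)/(P + D(32)) = (38482 - 49827)/(5530 + (-2 - 41/2/32²)) = -11345/(5530 + (-2 - 41/2*1/1024)) = -11345/(5530 + (-2 - 41/2048)) = -11345/(5530 - 4137/2048) = -11345/11321303/2048 = -11345*2048/11321303 = -23234560/11321303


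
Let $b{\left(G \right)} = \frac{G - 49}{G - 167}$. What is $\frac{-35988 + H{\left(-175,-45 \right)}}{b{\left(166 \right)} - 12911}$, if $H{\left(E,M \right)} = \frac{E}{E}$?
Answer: $\frac{35987}{13028} \approx 2.7623$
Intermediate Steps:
$H{\left(E,M \right)} = 1$
$b{\left(G \right)} = \frac{-49 + G}{-167 + G}$
$\frac{-35988 + H{\left(-175,-45 \right)}}{b{\left(166 \right)} - 12911} = \frac{-35988 + 1}{\frac{-49 + 166}{-167 + 166} - 12911} = - \frac{35987}{\frac{1}{-1} \cdot 117 - 12911} = - \frac{35987}{\left(-1\right) 117 - 12911} = - \frac{35987}{-117 - 12911} = - \frac{35987}{-13028} = \left(-35987\right) \left(- \frac{1}{13028}\right) = \frac{35987}{13028}$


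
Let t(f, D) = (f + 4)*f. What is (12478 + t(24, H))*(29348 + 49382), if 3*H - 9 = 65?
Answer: 1035299500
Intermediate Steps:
H = 74/3 (H = 3 + (1/3)*65 = 3 + 65/3 = 74/3 ≈ 24.667)
t(f, D) = f*(4 + f) (t(f, D) = (4 + f)*f = f*(4 + f))
(12478 + t(24, H))*(29348 + 49382) = (12478 + 24*(4 + 24))*(29348 + 49382) = (12478 + 24*28)*78730 = (12478 + 672)*78730 = 13150*78730 = 1035299500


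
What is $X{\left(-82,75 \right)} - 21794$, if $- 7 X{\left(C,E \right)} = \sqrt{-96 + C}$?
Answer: $-21794 - \frac{i \sqrt{178}}{7} \approx -21794.0 - 1.906 i$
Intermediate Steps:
$X{\left(C,E \right)} = - \frac{\sqrt{-96 + C}}{7}$
$X{\left(-82,75 \right)} - 21794 = - \frac{\sqrt{-96 - 82}}{7} - 21794 = - \frac{\sqrt{-178}}{7} - 21794 = - \frac{i \sqrt{178}}{7} - 21794 = -21794 - \frac{i \sqrt{178}}{7}$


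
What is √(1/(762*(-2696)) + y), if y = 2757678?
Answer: 163*√27377770675515/513588 ≈ 1660.6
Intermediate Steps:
√(1/(762*(-2696)) + y) = √(1/(762*(-2696)) + 2757678) = √(1/(-2054352) + 2757678) = √(-1/2054352 + 2757678) = √(5665241314655/2054352) = 163*√27377770675515/513588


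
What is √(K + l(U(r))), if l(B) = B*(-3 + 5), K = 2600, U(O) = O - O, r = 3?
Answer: 10*√26 ≈ 50.990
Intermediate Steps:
U(O) = 0
l(B) = 2*B (l(B) = B*2 = 2*B)
√(K + l(U(r))) = √(2600 + 2*0) = √(2600 + 0) = √2600 = 10*√26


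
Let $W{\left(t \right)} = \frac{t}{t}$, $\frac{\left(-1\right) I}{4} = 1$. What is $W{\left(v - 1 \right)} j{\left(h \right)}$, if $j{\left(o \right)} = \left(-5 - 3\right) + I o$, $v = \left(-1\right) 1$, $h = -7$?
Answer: $20$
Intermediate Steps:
$I = -4$ ($I = \left(-4\right) 1 = -4$)
$v = -1$
$W{\left(t \right)} = 1$
$j{\left(o \right)} = -8 - 4 o$ ($j{\left(o \right)} = \left(-5 - 3\right) - 4 o = -8 - 4 o$)
$W{\left(v - 1 \right)} j{\left(h \right)} = 1 \left(-8 - -28\right) = 1 \left(-8 + 28\right) = 1 \cdot 20 = 20$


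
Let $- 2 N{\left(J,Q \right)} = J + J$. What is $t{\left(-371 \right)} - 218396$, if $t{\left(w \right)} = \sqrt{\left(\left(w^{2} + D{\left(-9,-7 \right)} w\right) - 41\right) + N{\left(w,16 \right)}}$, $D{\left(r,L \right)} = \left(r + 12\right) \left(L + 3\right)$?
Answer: $-218396 + \sqrt{142423} \approx -2.1802 \cdot 10^{5}$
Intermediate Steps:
$D{\left(r,L \right)} = \left(3 + L\right) \left(12 + r\right)$ ($D{\left(r,L \right)} = \left(12 + r\right) \left(3 + L\right) = \left(3 + L\right) \left(12 + r\right)$)
$N{\left(J,Q \right)} = - J$ ($N{\left(J,Q \right)} = - \frac{J + J}{2} = - \frac{2 J}{2} = - J$)
$t{\left(w \right)} = \sqrt{-41 + w^{2} - 13 w}$ ($t{\left(w \right)} = \sqrt{\left(\left(w^{2} + \left(36 + 3 \left(-9\right) + 12 \left(-7\right) - -63\right) w\right) - 41\right) - w} = \sqrt{\left(\left(w^{2} + \left(36 - 27 - 84 + 63\right) w\right) - 41\right) - w} = \sqrt{\left(\left(w^{2} - 12 w\right) - 41\right) - w} = \sqrt{\left(-41 + w^{2} - 12 w\right) - w} = \sqrt{-41 + w^{2} - 13 w}$)
$t{\left(-371 \right)} - 218396 = \sqrt{-41 + \left(-371\right)^{2} - -4823} - 218396 = \sqrt{-41 + 137641 + 4823} - 218396 = \sqrt{142423} - 218396 = -218396 + \sqrt{142423}$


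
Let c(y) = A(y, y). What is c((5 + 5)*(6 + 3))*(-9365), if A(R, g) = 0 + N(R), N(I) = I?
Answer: -842850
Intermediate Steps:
A(R, g) = R (A(R, g) = 0 + R = R)
c(y) = y
c((5 + 5)*(6 + 3))*(-9365) = ((5 + 5)*(6 + 3))*(-9365) = (10*9)*(-9365) = 90*(-9365) = -842850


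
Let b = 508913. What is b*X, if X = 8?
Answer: 4071304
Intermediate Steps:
b*X = 508913*8 = 4071304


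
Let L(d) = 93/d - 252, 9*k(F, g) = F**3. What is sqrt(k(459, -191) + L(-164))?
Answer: sqrt(72245872983)/82 ≈ 3277.9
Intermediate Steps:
k(F, g) = F**3/9
L(d) = -252 + 93/d
sqrt(k(459, -191) + L(-164)) = sqrt((1/9)*459**3 + (-252 + 93/(-164))) = sqrt((1/9)*96702579 + (-252 + 93*(-1/164))) = sqrt(10744731 + (-252 - 93/164)) = sqrt(10744731 - 41421/164) = sqrt(1762094463/164) = sqrt(72245872983)/82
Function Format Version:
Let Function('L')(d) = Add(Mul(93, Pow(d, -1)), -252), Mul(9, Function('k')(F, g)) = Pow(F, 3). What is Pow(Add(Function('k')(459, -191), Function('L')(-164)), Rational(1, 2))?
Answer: Mul(Rational(1, 82), Pow(72245872983, Rational(1, 2))) ≈ 3277.9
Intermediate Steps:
Function('k')(F, g) = Mul(Rational(1, 9), Pow(F, 3))
Function('L')(d) = Add(-252, Mul(93, Pow(d, -1)))
Pow(Add(Function('k')(459, -191), Function('L')(-164)), Rational(1, 2)) = Pow(Add(Mul(Rational(1, 9), Pow(459, 3)), Add(-252, Mul(93, Pow(-164, -1)))), Rational(1, 2)) = Pow(Add(Mul(Rational(1, 9), 96702579), Add(-252, Mul(93, Rational(-1, 164)))), Rational(1, 2)) = Pow(Add(10744731, Add(-252, Rational(-93, 164))), Rational(1, 2)) = Pow(Add(10744731, Rational(-41421, 164)), Rational(1, 2)) = Pow(Rational(1762094463, 164), Rational(1, 2)) = Mul(Rational(1, 82), Pow(72245872983, Rational(1, 2)))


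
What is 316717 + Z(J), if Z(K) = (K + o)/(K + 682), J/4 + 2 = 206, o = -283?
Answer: 474442599/1498 ≈ 3.1672e+5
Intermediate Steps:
J = 816 (J = -8 + 4*206 = -8 + 824 = 816)
Z(K) = (-283 + K)/(682 + K) (Z(K) = (K - 283)/(K + 682) = (-283 + K)/(682 + K))
316717 + Z(J) = 316717 + (-283 + 816)/(682 + 816) = 316717 + 533/1498 = 474442599/1498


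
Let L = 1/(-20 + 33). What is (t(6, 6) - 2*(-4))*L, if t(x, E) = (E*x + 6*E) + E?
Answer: 86/13 ≈ 6.6154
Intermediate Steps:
L = 1/13 ≈ 0.076923
t(x, E) = 7*E + E*x (t(x, E) = (6*E + E*x) + E = 7*E + E*x)
(t(6, 6) - 2*(-4))*L = (6*(7 + 6) - 2*(-4))*(1/13) = (6*13 + 8)*(1/13) = (78 + 8)*(1/13) = 86*(1/13) = 86/13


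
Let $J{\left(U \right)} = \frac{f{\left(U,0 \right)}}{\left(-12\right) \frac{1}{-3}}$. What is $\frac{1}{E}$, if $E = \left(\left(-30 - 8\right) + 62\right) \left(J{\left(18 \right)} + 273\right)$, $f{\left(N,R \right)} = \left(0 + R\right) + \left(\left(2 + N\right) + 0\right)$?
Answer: $\frac{1}{6672} \approx 0.00014988$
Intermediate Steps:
$f{\left(N,R \right)} = 2 + N + R$ ($f{\left(N,R \right)} = R + \left(2 + N\right) = 2 + N + R$)
$J{\left(U \right)} = \frac{1}{2} + \frac{U}{4}$ ($J{\left(U \right)} = \frac{2 + U + 0}{\left(-12\right) \frac{1}{-3}} = \frac{2 + U}{\left(-12\right) \left(- \frac{1}{3}\right)} = \frac{2 + U}{4} = \left(2 + U\right) \frac{1}{4} = \frac{1}{2} + \frac{U}{4}$)
$E = 6672$ ($E = \left(\left(-30 - 8\right) + 62\right) \left(\left(\frac{1}{2} + \frac{1}{4} \cdot 18\right) + 273\right) = \left(-38 + 62\right) \left(\left(\frac{1}{2} + \frac{9}{2}\right) + 273\right) = 24 \left(5 + 273\right) = 24 \cdot 278 = 6672$)
$\frac{1}{E} = \frac{1}{6672}$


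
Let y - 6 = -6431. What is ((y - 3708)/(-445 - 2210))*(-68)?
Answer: -689044/2655 ≈ -259.53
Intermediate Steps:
y = -6425 (y = 6 - 6431 = -6425)
((y - 3708)/(-445 - 2210))*(-68) = ((-6425 - 3708)/(-445 - 2210))*(-68) = -10133/(-2655)*(-68) = -10133*(-1/2655)*(-68) = (10133/2655)*(-68) = -689044/2655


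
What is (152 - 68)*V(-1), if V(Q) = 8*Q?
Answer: -672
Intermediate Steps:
(152 - 68)*V(-1) = (152 - 68)*(8*(-1)) = 84*(-8) = -672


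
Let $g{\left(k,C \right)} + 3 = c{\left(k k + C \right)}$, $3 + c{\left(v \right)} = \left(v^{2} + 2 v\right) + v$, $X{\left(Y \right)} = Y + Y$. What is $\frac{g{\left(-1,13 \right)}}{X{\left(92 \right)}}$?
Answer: $\frac{29}{23} \approx 1.2609$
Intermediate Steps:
$X{\left(Y \right)} = 2 Y$
$c{\left(v \right)} = -3 + v^{2} + 3 v$ ($c{\left(v \right)} = -3 + \left(\left(v^{2} + 2 v\right) + v\right) = -3 + \left(v^{2} + 3 v\right) = -3 + v^{2} + 3 v$)
$g{\left(k,C \right)} = -6 + \left(C + k^{2}\right)^{2} + 3 C + 3 k^{2}$ ($g{\left(k,C \right)} = -3 + \left(-3 + \left(k k + C\right)^{2} + 3 \left(k k + C\right)\right) = -3 + \left(-3 + \left(k^{2} + C\right)^{2} + 3 \left(k^{2} + C\right)\right) = -3 + \left(-3 + \left(C + k^{2}\right)^{2} + 3 \left(C + k^{2}\right)\right) = -3 + \left(-3 + \left(C + k^{2}\right)^{2} + \left(3 C + 3 k^{2}\right)\right) = -3 + \left(-3 + \left(C + k^{2}\right)^{2} + 3 C + 3 k^{2}\right) = -6 + \left(C + k^{2}\right)^{2} + 3 C + 3 k^{2}$)
$\frac{g{\left(-1,13 \right)}}{X{\left(92 \right)}} = \frac{-6 + \left(13 + \left(-1\right)^{2}\right)^{2} + 3 \cdot 13 + 3 \left(-1\right)^{2}}{2 \cdot 92} = \frac{-6 + \left(13 + 1\right)^{2} + 39 + 3 \cdot 1}{184} = \left(-6 + 14^{2} + 39 + 3\right) \frac{1}{184} = \left(-6 + 196 + 39 + 3\right) \frac{1}{184} = 232 \cdot \frac{1}{184} = \frac{29}{23}$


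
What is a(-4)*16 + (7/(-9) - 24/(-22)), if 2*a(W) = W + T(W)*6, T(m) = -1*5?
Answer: -26897/99 ≈ -271.69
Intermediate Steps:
T(m) = -5
a(W) = -15 + W/2 (a(W) = (W - 5*6)/2 = (W - 30)/2 = (-30 + W)/2 = -15 + W/2)
a(-4)*16 + (7/(-9) - 24/(-22)) = (-15 + (1/2)*(-4))*16 + (7/(-9) - 24/(-22)) = (-15 - 2)*16 + (7*(-1/9) - 24*(-1/22)) = -17*16 + (-7/9 + 12/11) = -272 + 31/99 = -26897/99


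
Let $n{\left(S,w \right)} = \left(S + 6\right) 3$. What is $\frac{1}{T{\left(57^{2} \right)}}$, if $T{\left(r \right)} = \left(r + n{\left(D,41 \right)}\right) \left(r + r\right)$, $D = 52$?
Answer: $\frac{1}{22242654} \approx 4.4959 \cdot 10^{-8}$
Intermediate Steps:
$n{\left(S,w \right)} = 18 + 3 S$ ($n{\left(S,w \right)} = \left(6 + S\right) 3 = 18 + 3 S$)
$T{\left(r \right)} = 2 r \left(174 + r\right)$ ($T{\left(r \right)} = \left(r + \left(18 + 3 \cdot 52\right)\right) \left(r + r\right) = \left(r + \left(18 + 156\right)\right) 2 r = \left(r + 174\right) 2 r = \left(174 + r\right) 2 r = 2 r \left(174 + r\right)$)
$\frac{1}{T{\left(57^{2} \right)}} = \frac{1}{2 \cdot 57^{2} \left(174 + 57^{2}\right)} = \frac{1}{2 \cdot 3249 \left(174 + 3249\right)} = \frac{1}{2 \cdot 3249 \cdot 3423} = \frac{1}{22242654}$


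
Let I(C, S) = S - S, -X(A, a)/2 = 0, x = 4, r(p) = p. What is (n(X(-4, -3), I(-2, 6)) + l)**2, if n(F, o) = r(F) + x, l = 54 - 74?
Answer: 256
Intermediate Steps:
X(A, a) = 0 (X(A, a) = -2*0 = 0)
I(C, S) = 0
l = -20
n(F, o) = 4 + F (n(F, o) = F + 4 = 4 + F)
(n(X(-4, -3), I(-2, 6)) + l)**2 = ((4 + 0) - 20)**2 = (4 - 20)**2 = (-16)**2 = 256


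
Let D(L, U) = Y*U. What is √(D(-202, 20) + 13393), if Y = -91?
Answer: √11573 ≈ 107.58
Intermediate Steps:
D(L, U) = -91*U
√(D(-202, 20) + 13393) = √(-91*20 + 13393) = √(-1820 + 13393) = √11573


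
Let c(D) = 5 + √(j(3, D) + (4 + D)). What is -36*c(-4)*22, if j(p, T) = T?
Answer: -3960 - 1584*I ≈ -3960.0 - 1584.0*I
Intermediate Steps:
c(D) = 5 + √(4 + 2*D) (c(D) = 5 + √(D + (4 + D)) = 5 + √(4 + 2*D))
-36*c(-4)*22 = -36*(5 + √(4 + 2*(-4)))*22 = -36*(5 + √(4 - 8))*22 = -36*(5 + √(-4))*22 = -36*(5 + 2*I)*22 = (-180 - 72*I)*22 = -3960 - 1584*I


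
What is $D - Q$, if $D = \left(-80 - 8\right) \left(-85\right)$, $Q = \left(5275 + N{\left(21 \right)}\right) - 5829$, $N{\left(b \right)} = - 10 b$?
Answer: $8244$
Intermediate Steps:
$Q = -764$ ($Q = \left(5275 - 210\right) - 5829 = 5065 - 5829 = -764$)
$D = 7480$ ($D = \left(-88\right) \left(-85\right) = 7480$)
$D - Q = 7480 - -764 = 7480 + 764 = 8244$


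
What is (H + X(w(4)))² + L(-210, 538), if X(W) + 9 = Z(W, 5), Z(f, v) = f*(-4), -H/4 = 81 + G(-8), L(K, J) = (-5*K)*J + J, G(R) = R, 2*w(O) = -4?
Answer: 651287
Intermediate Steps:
w(O) = -2 (w(O) = (½)*(-4) = -2)
L(K, J) = J - 5*J*K (L(K, J) = -5*J*K + J = J - 5*J*K)
H = -292 (H = -4*(81 - 8) = -4*73 = -292)
Z(f, v) = -4*f
X(W) = -9 - 4*W
(H + X(w(4)))² + L(-210, 538) = (-292 + (-9 - 4*(-2)))² + 538*(1 - 5*(-210)) = (-292 + (-9 + 8))² + 538*(1 + 1050) = (-292 - 1)² + 538*1051 = (-293)² + 565438 = 85849 + 565438 = 651287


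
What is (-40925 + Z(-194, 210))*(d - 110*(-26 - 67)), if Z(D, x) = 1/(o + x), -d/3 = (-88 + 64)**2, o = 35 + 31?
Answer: -16005438683/46 ≈ -3.4794e+8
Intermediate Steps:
o = 66
d = -1728 (d = -3*(-88 + 64)**2 = -3*(-24)**2 = -3*576 = -1728)
Z(D, x) = 1/(66 + x)
(-40925 + Z(-194, 210))*(d - 110*(-26 - 67)) = (-40925 + 1/(66 + 210))*(-1728 - 110*(-26 - 67)) = (-40925 + 1/276)*(-1728 - 110*(-93)) = (-40925 + 1/276)*(-1728 + 10230) = -11295299/276*8502 = -16005438683/46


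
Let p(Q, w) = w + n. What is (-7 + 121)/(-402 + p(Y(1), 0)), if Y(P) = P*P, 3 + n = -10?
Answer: -114/415 ≈ -0.27470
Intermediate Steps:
n = -13 (n = -3 - 10 = -13)
Y(P) = P**2
p(Q, w) = -13 + w (p(Q, w) = w - 13 = -13 + w)
(-7 + 121)/(-402 + p(Y(1), 0)) = (-7 + 121)/(-402 + (-13 + 0)) = 114/(-402 - 13) = 114/(-415) = 114*(-1/415) = -114/415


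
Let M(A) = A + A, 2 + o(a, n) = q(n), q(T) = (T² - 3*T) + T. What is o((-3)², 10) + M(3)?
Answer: 84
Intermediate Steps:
q(T) = T² - 2*T
o(a, n) = -2 + n*(-2 + n)
M(A) = 2*A
o((-3)², 10) + M(3) = (-2 + 10*(-2 + 10)) + 2*3 = (-2 + 10*8) + 6 = (-2 + 80) + 6 = 78 + 6 = 84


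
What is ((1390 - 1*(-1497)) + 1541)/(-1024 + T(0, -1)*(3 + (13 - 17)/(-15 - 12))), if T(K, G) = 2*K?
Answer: -1107/256 ≈ -4.3242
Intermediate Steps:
((1390 - 1*(-1497)) + 1541)/(-1024 + T(0, -1)*(3 + (13 - 17)/(-15 - 12))) = ((1390 - 1*(-1497)) + 1541)/(-1024 + (2*0)*(3 + (13 - 17)/(-15 - 12))) = ((1390 + 1497) + 1541)/(-1024 + 0*(3 - 4/(-27))) = (2887 + 1541)/(-1024 + 0*(3 - 4*(-1/27))) = 4428/(-1024 + 0*(3 + 4/27)) = 4428/(-1024 + 0*(85/27)) = 4428/(-1024 + 0) = 4428/(-1024) = 4428*(-1/1024) = -1107/256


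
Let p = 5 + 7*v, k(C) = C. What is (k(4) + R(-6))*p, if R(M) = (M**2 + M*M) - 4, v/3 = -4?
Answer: -5688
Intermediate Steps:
v = -12 (v = 3*(-4) = -12)
p = -79 (p = 5 + 7*(-12) = 5 - 84 = -79)
R(M) = -4 + 2*M**2 (R(M) = (M**2 + M**2) - 4 = 2*M**2 - 4 = -4 + 2*M**2)
(k(4) + R(-6))*p = (4 + (-4 + 2*(-6)**2))*(-79) = (4 + (-4 + 2*36))*(-79) = (4 + (-4 + 72))*(-79) = (4 + 68)*(-79) = 72*(-79) = -5688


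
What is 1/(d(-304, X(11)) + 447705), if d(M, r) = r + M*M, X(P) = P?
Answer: 1/540132 ≈ 1.8514e-6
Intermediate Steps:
d(M, r) = r + M**2
1/(d(-304, X(11)) + 447705) = 1/((11 + (-304)**2) + 447705) = 1/((11 + 92416) + 447705) = 1/(92427 + 447705) = 1/540132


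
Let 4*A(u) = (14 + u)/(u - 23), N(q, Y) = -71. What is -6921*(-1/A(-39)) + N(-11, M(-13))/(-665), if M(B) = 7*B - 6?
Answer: 228282619/3325 ≈ 68656.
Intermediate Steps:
M(B) = -6 + 7*B
A(u) = (14 + u)/(4*(-23 + u)) (A(u) = ((14 + u)/(u - 23))/4 = ((14 + u)/(-23 + u))/4 = (14 + u)/(4*(-23 + u)))
-6921*(-1/A(-39)) + N(-11, M(-13))/(-665) = -6921*(-4*(-23 - 39)/(14 - 39)) - 71/(-665) = -6921/((-(-25)/(4*(-62)))) - 71*(-1/665) = -6921/((-(-1)*(-25)/(4*62))) + 71/665 = -6921/((-1*25/248)) + 71/665 = -6921/(-25/248) + 71/665 = -6921*(-248/25) + 71/665 = 1716408/25 + 71/665 = 228282619/3325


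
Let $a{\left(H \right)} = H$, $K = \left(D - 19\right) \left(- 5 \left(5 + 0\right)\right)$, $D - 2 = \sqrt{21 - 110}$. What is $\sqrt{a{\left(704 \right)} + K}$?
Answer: $\sqrt{1129 - 25 i \sqrt{89}} \approx 33.781 - 3.4908 i$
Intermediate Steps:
$D = 2 + i \sqrt{89}$ ($D = 2 + \sqrt{21 - 110} = 2 + \sqrt{-89} = 2 + i \sqrt{89} \approx 2.0 + 9.434 i$)
$K = 425 - 25 i \sqrt{89}$ ($K = \left(\left(2 + i \sqrt{89}\right) - 19\right) \left(- 5 \left(5 + 0\right)\right) = \left(-17 + i \sqrt{89}\right) \left(\left(-5\right) 5\right) = \left(-17 + i \sqrt{89}\right) \left(-25\right) = 425 - 25 i \sqrt{89} \approx 425.0 - 235.85 i$)
$\sqrt{a{\left(704 \right)} + K} = \sqrt{704 + \left(425 - 25 i \sqrt{89}\right)} = \sqrt{1129 - 25 i \sqrt{89}}$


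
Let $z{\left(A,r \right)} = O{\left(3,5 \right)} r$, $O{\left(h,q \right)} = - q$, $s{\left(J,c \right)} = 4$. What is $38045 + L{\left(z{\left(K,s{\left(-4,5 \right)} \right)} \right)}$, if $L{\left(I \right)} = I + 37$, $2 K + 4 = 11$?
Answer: $38062$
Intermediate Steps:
$K = \frac{7}{2}$ ($K = -2 + \frac{1}{2} \cdot 11 = -2 + \frac{11}{2} = \frac{7}{2} \approx 3.5$)
$z{\left(A,r \right)} = - 5 r$ ($z{\left(A,r \right)} = \left(-1\right) 5 r = - 5 r$)
$L{\left(I \right)} = 37 + I$
$38045 + L{\left(z{\left(K,s{\left(-4,5 \right)} \right)} \right)} = 38045 + \left(37 - 20\right) = 38045 + 17 = 38062$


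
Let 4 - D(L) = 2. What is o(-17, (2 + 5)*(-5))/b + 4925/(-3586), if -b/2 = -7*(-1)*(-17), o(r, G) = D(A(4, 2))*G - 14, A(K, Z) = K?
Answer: -105241/60962 ≈ -1.7263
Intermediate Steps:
D(L) = 2 (D(L) = 4 - 1*2 = 4 - 2 = 2)
o(r, G) = -14 + 2*G (o(r, G) = 2*G - 14 = -14 + 2*G)
b = 238 (b = -2*(-7*(-1))*(-17) = -14*(-17) = -2*(-119) = 238)
o(-17, (2 + 5)*(-5))/b + 4925/(-3586) = (-14 + 2*((2 + 5)*(-5)))/238 + 4925/(-3586) = (-14 + 2*(7*(-5)))*(1/238) + 4925*(-1/3586) = (-14 + 2*(-35))*(1/238) - 4925/3586 = (-14 - 70)*(1/238) - 4925/3586 = -84*1/238 - 4925/3586 = -6/17 - 4925/3586 = -105241/60962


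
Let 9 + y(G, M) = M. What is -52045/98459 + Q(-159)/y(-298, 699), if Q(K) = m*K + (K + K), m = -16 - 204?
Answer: 562812468/11322785 ≈ 49.706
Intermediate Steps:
m = -220
y(G, M) = -9 + M
Q(K) = -218*K (Q(K) = -220*K + (K + K) = -220*K + 2*K = -218*K)
-52045/98459 + Q(-159)/y(-298, 699) = -52045/98459 + (-218*(-159))/(-9 + 699) = -52045*1/98459 + 34662/690 = -52045/98459 + 34662*(1/690) = -52045/98459 + 5777/115 = 562812468/11322785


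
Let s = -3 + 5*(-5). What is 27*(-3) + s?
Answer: -109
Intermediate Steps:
s = -28 (s = -3 - 25 = -28)
27*(-3) + s = 27*(-3) - 28 = -81 - 28 = -109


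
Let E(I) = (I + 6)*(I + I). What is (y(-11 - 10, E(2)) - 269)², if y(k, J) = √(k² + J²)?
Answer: (269 - √1465)² ≈ 53234.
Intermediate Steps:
E(I) = 2*I*(6 + I) (E(I) = (6 + I)*(2*I) = 2*I*(6 + I))
y(k, J) = √(J² + k²)
(y(-11 - 10, E(2)) - 269)² = (√((2*2*(6 + 2))² + (-11 - 10)²) - 269)² = (√((2*2*8)² + (-21)²) - 269)² = (√(32² + 441) - 269)² = (√(1024 + 441) - 269)² = (√1465 - 269)² = (-269 + √1465)²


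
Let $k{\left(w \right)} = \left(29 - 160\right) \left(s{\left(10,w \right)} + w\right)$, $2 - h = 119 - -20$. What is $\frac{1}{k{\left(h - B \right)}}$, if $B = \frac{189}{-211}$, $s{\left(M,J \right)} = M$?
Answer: $\frac{211}{3485648} \approx 6.0534 \cdot 10^{-5}$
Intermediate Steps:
$B = - \frac{189}{211}$ ($B = 189 \left(- \frac{1}{211}\right) = - \frac{189}{211} \approx -0.89573$)
$h = -137$ ($h = 2 - \left(119 - -20\right) = 2 - \left(119 + 20\right) = 2 - 139 = -137$)
$k{\left(w \right)} = -1310 - 131 w$ ($k{\left(w \right)} = \left(29 - 160\right) \left(10 + w\right) = - 131 \left(10 + w\right) = -1310 - 131 w$)
$\frac{1}{k{\left(h - B \right)}} = \frac{1}{-1310 - 131 \left(-137 - - \frac{189}{211}\right)} = \frac{1}{-1310 - 131 \left(-137 + \frac{189}{211}\right)} = \frac{1}{-1310 - - \frac{3762058}{211}} = \frac{1}{-1310 + \frac{3762058}{211}} = \frac{1}{\frac{3485648}{211}} = \frac{211}{3485648}$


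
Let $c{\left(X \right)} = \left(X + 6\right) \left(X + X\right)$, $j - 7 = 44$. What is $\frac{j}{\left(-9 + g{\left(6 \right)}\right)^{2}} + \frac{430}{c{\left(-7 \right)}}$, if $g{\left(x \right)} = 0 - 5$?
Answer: $\frac{6071}{196} \approx 30.974$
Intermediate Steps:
$j = 51$ ($j = 7 + 44 = 51$)
$c{\left(X \right)} = 2 X \left(6 + X\right)$ ($c{\left(X \right)} = \left(6 + X\right) 2 X = 2 X \left(6 + X\right)$)
$g{\left(x \right)} = -5$
$\frac{j}{\left(-9 + g{\left(6 \right)}\right)^{2}} + \frac{430}{c{\left(-7 \right)}} = \frac{51}{\left(-9 - 5\right)^{2}} + \frac{430}{2 \left(-7\right) \left(6 - 7\right)} = \frac{51}{\left(-14\right)^{2}} + \frac{430}{2 \left(-7\right) \left(-1\right)} = \frac{51}{196} + \frac{430}{14} = 51 \cdot \frac{1}{196} + 430 \cdot \frac{1}{14} = \frac{51}{196} + \frac{215}{7} = \frac{6071}{196}$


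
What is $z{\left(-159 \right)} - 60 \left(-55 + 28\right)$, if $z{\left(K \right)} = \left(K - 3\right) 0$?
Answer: $1620$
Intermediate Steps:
$z{\left(K \right)} = 0$ ($z{\left(K \right)} = \left(-3 + K\right) 0 = 0$)
$z{\left(-159 \right)} - 60 \left(-55 + 28\right) = 0 - 60 \left(-55 + 28\right) = 0 - -1620 = 0 + 1620 = 1620$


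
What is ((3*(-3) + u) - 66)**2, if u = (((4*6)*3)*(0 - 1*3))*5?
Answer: 1334025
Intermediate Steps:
u = -1080 (u = ((24*3)*(0 - 3))*5 = (72*(-3))*5 = -216*5 = -1080)
((3*(-3) + u) - 66)**2 = ((3*(-3) - 1080) - 66)**2 = ((-9 - 1080) - 66)**2 = (-1089 - 66)**2 = (-1155)**2 = 1334025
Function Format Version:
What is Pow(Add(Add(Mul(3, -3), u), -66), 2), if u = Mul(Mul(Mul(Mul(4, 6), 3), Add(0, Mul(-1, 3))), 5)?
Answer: 1334025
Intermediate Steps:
u = -1080 (u = Mul(Mul(Mul(24, 3), Add(0, -3)), 5) = Mul(Mul(72, -3), 5) = Mul(-216, 5) = -1080)
Pow(Add(Add(Mul(3, -3), u), -66), 2) = Pow(Add(Add(Mul(3, -3), -1080), -66), 2) = Pow(Add(Add(-9, -1080), -66), 2) = Pow(Add(-1089, -66), 2) = Pow(-1155, 2) = 1334025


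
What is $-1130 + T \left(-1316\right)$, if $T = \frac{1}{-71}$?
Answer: $- \frac{78914}{71} \approx -1111.5$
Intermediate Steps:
$T = - \frac{1}{71} \approx -0.014085$
$-1130 + T \left(-1316\right) = -1130 - - \frac{1316}{71} = -1130 + \frac{1316}{71} = - \frac{78914}{71}$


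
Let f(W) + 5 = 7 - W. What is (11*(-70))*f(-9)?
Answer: -8470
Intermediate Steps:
f(W) = 2 - W (f(W) = -5 + (7 - W) = 2 - W)
(11*(-70))*f(-9) = (11*(-70))*(2 - 1*(-9)) = -770*(2 + 9) = -770*11 = -8470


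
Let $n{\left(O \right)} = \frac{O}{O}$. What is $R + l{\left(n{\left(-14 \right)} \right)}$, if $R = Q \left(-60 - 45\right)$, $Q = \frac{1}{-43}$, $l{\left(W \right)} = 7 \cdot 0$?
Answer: $\frac{105}{43} \approx 2.4419$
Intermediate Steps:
$n{\left(O \right)} = 1$
$l{\left(W \right)} = 0$
$Q = - \frac{1}{43} \approx -0.023256$
$R = \frac{105}{43}$ ($R = - \frac{-60 - 45}{43} = \left(- \frac{1}{43}\right) \left(-105\right) = \frac{105}{43} \approx 2.4419$)
$R + l{\left(n{\left(-14 \right)} \right)} = \frac{105}{43} + 0 = \frac{105}{43}$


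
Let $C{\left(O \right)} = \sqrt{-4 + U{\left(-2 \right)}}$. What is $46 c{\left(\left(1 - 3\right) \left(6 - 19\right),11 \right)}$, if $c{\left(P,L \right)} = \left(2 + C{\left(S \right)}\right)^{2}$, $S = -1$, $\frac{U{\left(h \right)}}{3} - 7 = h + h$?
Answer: $414 + 184 \sqrt{5} \approx 825.44$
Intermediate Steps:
$U{\left(h \right)} = 21 + 6 h$ ($U{\left(h \right)} = 21 + 3 \left(h + h\right) = 21 + 3 \cdot 2 h = 21 + 6 h$)
$C{\left(O \right)} = \sqrt{5}$ ($C{\left(O \right)} = \sqrt{-4 + \left(21 + 6 \left(-2\right)\right)} = \sqrt{-4 + \left(21 - 12\right)} = \sqrt{-4 + 9} = \sqrt{5}$)
$c{\left(P,L \right)} = \left(2 + \sqrt{5}\right)^{2}$
$46 c{\left(\left(1 - 3\right) \left(6 - 19\right),11 \right)} = 46 \left(2 + \sqrt{5}\right)^{2}$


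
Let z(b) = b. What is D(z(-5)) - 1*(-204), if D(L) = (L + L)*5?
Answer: 154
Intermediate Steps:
D(L) = 10*L (D(L) = (2*L)*5 = 10*L)
D(z(-5)) - 1*(-204) = 10*(-5) - 1*(-204) = -50 + 204 = 154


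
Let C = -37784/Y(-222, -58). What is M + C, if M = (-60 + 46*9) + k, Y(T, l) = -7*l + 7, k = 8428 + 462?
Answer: 3779988/413 ≈ 9152.5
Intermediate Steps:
k = 8890
Y(T, l) = 7 - 7*l
C = -37784/413 (C = -37784/(7 - 7*(-58)) = -37784/(7 + 406) = -37784/413 ≈ -91.487)
M = 9244 (M = (-60 + 46*9) + 8890 = (-60 + 414) + 8890 = 354 + 8890 = 9244)
M + C = 9244 - 37784/413 = 3779988/413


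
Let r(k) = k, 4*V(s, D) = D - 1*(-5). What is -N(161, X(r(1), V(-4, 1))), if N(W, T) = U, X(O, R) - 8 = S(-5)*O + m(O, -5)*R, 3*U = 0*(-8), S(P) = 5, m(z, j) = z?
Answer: 0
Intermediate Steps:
V(s, D) = 5/4 + D/4 (V(s, D) = (D - 1*(-5))/4 = (D + 5)/4 = (5 + D)/4 = 5/4 + D/4)
U = 0 (U = (0*(-8))/3 = (⅓)*0 = 0)
X(O, R) = 8 + 5*O + O*R (X(O, R) = 8 + (5*O + O*R) = 8 + 5*O + O*R)
N(W, T) = 0
-N(161, X(r(1), V(-4, 1))) = -1*0 = 0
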